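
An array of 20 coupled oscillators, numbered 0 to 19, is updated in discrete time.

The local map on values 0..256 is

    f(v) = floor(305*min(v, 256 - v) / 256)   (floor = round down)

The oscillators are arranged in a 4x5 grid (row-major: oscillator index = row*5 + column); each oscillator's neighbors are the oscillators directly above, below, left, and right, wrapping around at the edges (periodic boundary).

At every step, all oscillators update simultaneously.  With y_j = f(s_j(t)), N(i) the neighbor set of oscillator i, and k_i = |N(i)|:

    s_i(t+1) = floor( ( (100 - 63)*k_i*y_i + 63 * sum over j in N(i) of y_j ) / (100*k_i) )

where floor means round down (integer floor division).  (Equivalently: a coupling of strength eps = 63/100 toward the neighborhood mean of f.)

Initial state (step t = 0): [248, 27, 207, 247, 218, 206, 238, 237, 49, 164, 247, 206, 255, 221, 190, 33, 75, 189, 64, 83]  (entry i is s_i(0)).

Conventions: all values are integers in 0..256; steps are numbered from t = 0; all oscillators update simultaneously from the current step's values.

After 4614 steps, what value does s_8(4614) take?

Simulating step by step:
t=0: [248, 27, 207, 247, 218, 206, 238, 237, 49, 164, 247, 206, 255, 221, 190, 33, 75, 189, 64, 83]
t=1: [30, 39, 43, 41, 52, 45, 34, 29, 50, 78, 40, 40, 32, 48, 69, 46, 65, 64, 64, 73]
t=2: [46, 48, 51, 56, 63, 53, 43, 42, 58, 74, 54, 49, 47, 61, 74, 58, 63, 66, 70, 74]
t=3: [61, 58, 61, 69, 74, 63, 54, 55, 69, 79, 67, 60, 60, 73, 81, 69, 69, 71, 78, 82]
t=4: [76, 71, 73, 82, 86, 76, 67, 69, 81, 88, 80, 72, 74, 85, 91, 82, 78, 81, 89, 92]
t=5: [92, 85, 88, 97, 100, 91, 82, 85, 96, 100, 95, 87, 89, 100, 104, 96, 91, 94, 102, 105]
t=6: [109, 103, 105, 114, 117, 108, 100, 103, 113, 117, 112, 104, 107, 117, 120, 113, 107, 110, 118, 121]
t=7: [130, 123, 126, 134, 137, 129, 121, 124, 133, 136, 132, 125, 128, 136, 139, 133, 127, 130, 138, 140]
t=8: [147, 147, 148, 144, 142, 147, 146, 147, 144, 143, 146, 148, 148, 143, 141, 146, 148, 148, 142, 140]
t=9: [130, 129, 129, 132, 134, 130, 129, 129, 132, 133, 131, 128, 129, 133, 135, 131, 128, 129, 133, 135]
t=10: [149, 151, 150, 147, 146, 149, 151, 150, 147, 146, 148, 151, 150, 146, 145, 148, 151, 150, 146, 145]
t=11: [127, 125, 126, 129, 130, 127, 125, 126, 129, 130, 128, 125, 126, 130, 131, 128, 125, 126, 130, 131]
t=12: [150, 148, 149, 150, 150, 150, 148, 149, 150, 150, 150, 148, 149, 149, 149, 150, 148, 149, 149, 149]
t=13: [126, 127, 127, 126, 126, 126, 127, 127, 126, 126, 126, 127, 127, 126, 126, 126, 127, 127, 126, 126]
t=14: [150, 150, 150, 150, 150, 150, 150, 150, 150, 150, 150, 150, 150, 150, 150, 150, 150, 150, 150, 150]
t=15: [126, 126, 126, 126, 126, 126, 126, 126, 126, 126, 126, 126, 126, 126, 126, 126, 126, 126, 126, 126]
t=16: [150, 150, 150, 150, 150, 150, 150, 150, 150, 150, 150, 150, 150, 150, 150, 150, 150, 150, 150, 150]

Answer: s_8(4614) = 150
Key observation: The state at step 14, [150, 150, 150, 150, 150, 150, 150, 150, 150, 150, 150, 150, 150, 150, 150, 150, 150, 150, 150, 150], reappears at step 16: the system is in a cycle of period 2 from step 14 on.  Therefore the state at step 4614 equals the state at step 14 + ((4614 - 14) mod 2) = 14, which is [150, 150, 150, 150, 150, 150, 150, 150, 150, 150, 150, 150, 150, 150, 150, 150, 150, 150, 150, 150].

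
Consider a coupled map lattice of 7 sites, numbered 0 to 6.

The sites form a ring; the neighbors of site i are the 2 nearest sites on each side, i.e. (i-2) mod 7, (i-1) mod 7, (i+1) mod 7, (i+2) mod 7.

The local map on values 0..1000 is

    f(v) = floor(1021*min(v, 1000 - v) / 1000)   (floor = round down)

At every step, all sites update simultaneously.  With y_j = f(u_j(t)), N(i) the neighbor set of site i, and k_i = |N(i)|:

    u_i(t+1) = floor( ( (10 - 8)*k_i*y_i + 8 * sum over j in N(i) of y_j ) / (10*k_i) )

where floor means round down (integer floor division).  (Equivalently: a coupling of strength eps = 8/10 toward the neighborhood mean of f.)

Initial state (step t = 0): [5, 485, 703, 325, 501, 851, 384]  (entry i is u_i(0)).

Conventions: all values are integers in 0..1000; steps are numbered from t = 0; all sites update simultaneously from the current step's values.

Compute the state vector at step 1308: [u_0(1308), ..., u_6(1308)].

Answer: [505, 505, 505, 505, 505, 505, 505]
Key observation: The state at step 26, [505, 505, 505, 505, 505, 505, 505], reappears at step 27: the system is in a cycle of period 1 from step 26 on.  Therefore the state at step 1308 equals the state at step 26 + ((1308 - 26) mod 1) = 26, which is [505, 505, 505, 505, 505, 505, 505].

Derivation:
t=0: [5, 485, 703, 325, 501, 851, 384]
t=1: [269, 305, 328, 358, 337, 277, 310]
t=2: [303, 320, 325, 327, 328, 316, 305]
t=3: [319, 322, 326, 329, 326, 321, 320]
t=4: [327, 329, 330, 330, 330, 329, 327]
t=5: [334, 334, 335, 335, 335, 334, 334]
t=6: [341, 341, 341, 341, 341, 341, 341]
t=7: [348, 348, 348, 348, 348, 348, 348]
t=8: [355, 355, 355, 355, 355, 355, 355]
t=9: [362, 362, 362, 362, 362, 362, 362]
t=10: [369, 369, 369, 369, 369, 369, 369]
t=11: [376, 376, 376, 376, 376, 376, 376]
t=12: [383, 383, 383, 383, 383, 383, 383]
t=13: [391, 391, 391, 391, 391, 391, 391]
t=14: [399, 399, 399, 399, 399, 399, 399]
t=15: [407, 407, 407, 407, 407, 407, 407]
t=16: [415, 415, 415, 415, 415, 415, 415]
t=17: [423, 423, 423, 423, 423, 423, 423]
t=18: [431, 431, 431, 431, 431, 431, 431]
t=19: [440, 440, 440, 440, 440, 440, 440]
t=20: [449, 449, 449, 449, 449, 449, 449]
t=21: [458, 458, 458, 458, 458, 458, 458]
t=22: [467, 467, 467, 467, 467, 467, 467]
t=23: [476, 476, 476, 476, 476, 476, 476]
t=24: [485, 485, 485, 485, 485, 485, 485]
t=25: [495, 495, 495, 495, 495, 495, 495]
t=26: [505, 505, 505, 505, 505, 505, 505]
t=27: [505, 505, 505, 505, 505, 505, 505]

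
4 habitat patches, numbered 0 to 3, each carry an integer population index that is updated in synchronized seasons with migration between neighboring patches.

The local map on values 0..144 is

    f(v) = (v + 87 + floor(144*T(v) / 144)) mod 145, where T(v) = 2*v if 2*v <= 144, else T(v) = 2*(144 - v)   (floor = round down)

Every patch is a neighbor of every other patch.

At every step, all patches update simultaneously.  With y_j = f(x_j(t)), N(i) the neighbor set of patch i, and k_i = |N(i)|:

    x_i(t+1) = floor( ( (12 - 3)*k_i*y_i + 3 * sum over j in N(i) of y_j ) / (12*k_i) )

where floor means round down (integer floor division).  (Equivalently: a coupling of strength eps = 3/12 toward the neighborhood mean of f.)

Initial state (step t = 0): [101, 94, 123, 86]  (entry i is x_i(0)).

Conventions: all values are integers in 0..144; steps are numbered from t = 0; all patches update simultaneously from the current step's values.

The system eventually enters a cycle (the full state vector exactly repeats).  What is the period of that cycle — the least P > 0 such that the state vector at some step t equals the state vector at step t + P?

Simulating step by step:
t=0: [101, 94, 123, 86]
t=1: [129, 133, 114, 139]
t=2: [101, 98, 111, 94]
t=3: [129, 131, 122, 133]
t=4: [101, 99, 105, 98]
t=5: [129, 130, 126, 131]
t=6: [101, 100, 103, 99]
t=7: [129, 129, 127, 130]
t=8: [101, 101, 102, 100]
t=9: [129, 129, 128, 129]
t=10: [101, 101, 101, 101]
t=11: [129, 129, 129, 129]
t=12: [101, 101, 101, 101]

Answer: 2
Key observation: The state at step 10, [101, 101, 101, 101], reappears at step 12 — and no state repeats earlier — so the cycle the system enters has period 2.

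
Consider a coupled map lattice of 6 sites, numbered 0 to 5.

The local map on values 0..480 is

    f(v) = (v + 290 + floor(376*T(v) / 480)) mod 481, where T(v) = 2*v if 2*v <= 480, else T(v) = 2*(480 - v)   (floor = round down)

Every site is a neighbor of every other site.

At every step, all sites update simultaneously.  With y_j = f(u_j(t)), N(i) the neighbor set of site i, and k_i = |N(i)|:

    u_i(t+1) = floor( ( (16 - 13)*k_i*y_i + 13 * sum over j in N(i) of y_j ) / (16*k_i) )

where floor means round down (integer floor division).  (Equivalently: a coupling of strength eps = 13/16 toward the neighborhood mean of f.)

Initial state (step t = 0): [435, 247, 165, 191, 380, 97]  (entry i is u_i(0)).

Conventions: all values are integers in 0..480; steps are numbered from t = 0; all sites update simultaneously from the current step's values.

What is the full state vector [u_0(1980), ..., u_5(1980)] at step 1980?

Answer: [358, 358, 358, 358, 358, 358]
Key observation: The state at step 10, [358, 358, 358, 358, 358, 358], reappears at step 11: the system is in a cycle of period 1 from step 10 on.  Therefore the state at step 1980 equals the state at step 10 + ((1980 - 10) mod 1) = 10, which is [358, 358, 358, 358, 358, 358].

Derivation:
t=0: [435, 247, 165, 191, 380, 97]
t=1: [278, 281, 276, 278, 279, 272]
t=2: [403, 403, 403, 403, 403, 403]
t=3: [332, 332, 332, 332, 332, 332]
t=4: [372, 372, 372, 372, 372, 372]
t=5: [350, 350, 350, 350, 350, 350]
t=6: [362, 362, 362, 362, 362, 362]
t=7: [355, 355, 355, 355, 355, 355]
t=8: [359, 359, 359, 359, 359, 359]
t=9: [357, 357, 357, 357, 357, 357]
t=10: [358, 358, 358, 358, 358, 358]
t=11: [358, 358, 358, 358, 358, 358]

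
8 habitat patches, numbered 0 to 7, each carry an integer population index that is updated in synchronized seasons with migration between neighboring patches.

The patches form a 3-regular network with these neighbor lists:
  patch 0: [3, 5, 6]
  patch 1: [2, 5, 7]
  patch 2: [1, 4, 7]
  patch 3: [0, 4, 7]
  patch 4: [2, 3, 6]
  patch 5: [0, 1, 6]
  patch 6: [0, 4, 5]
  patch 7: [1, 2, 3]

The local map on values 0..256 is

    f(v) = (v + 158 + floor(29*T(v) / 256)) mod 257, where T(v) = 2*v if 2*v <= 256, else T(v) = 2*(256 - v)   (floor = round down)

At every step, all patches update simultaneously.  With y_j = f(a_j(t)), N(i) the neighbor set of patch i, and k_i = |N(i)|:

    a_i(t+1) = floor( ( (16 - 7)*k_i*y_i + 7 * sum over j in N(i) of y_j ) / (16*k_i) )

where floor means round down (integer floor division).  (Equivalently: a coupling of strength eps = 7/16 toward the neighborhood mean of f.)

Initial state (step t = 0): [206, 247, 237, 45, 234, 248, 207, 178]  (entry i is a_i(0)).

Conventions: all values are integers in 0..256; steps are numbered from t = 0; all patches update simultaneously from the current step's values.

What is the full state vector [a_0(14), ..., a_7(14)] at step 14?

Answer: [73, 73, 73, 73, 73, 73, 73, 73]

Derivation:
t=0: [206, 247, 237, 45, 234, 248, 207, 178]
t=1: [136, 140, 136, 171, 147, 140, 126, 127]
t=2: [67, 64, 64, 79, 71, 64, 60, 63]
t=3: [240, 235, 237, 247, 242, 235, 235, 238]
t=4: [143, 140, 142, 147, 145, 140, 141, 143]
t=5: [69, 67, 68, 70, 70, 67, 68, 69]
t=6: [241, 240, 241, 242, 242, 240, 241, 241]
t=7: [145, 144, 145, 145, 145, 144, 145, 145]
t=8: [70, 70, 70, 71, 71, 70, 70, 70]
t=9: [243, 243, 243, 244, 244, 243, 243, 243]
t=10: [146, 146, 146, 146, 146, 146, 146, 146]
t=11: [71, 71, 71, 71, 71, 71, 71, 71]
t=12: [245, 245, 245, 245, 245, 245, 245, 245]
t=13: [148, 148, 148, 148, 148, 148, 148, 148]
t=14: [73, 73, 73, 73, 73, 73, 73, 73]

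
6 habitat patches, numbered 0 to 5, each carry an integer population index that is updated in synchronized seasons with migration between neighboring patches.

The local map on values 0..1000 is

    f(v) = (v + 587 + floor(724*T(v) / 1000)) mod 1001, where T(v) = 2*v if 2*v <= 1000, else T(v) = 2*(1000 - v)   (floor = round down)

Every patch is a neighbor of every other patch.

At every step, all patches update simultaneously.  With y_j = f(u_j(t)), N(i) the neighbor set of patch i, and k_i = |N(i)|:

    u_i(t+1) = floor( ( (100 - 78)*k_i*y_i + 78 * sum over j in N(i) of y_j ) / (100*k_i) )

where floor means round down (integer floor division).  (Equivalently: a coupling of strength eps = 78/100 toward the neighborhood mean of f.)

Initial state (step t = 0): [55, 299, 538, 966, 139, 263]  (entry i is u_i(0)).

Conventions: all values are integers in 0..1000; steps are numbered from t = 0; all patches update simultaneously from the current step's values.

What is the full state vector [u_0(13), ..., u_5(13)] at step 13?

Answer: [714, 714, 714, 714, 714, 714]

Derivation:
t=0: [55, 299, 538, 966, 139, 263]
t=1: [605, 579, 610, 598, 618, 574]
t=2: [765, 766, 765, 765, 765, 766]
t=3: [690, 690, 690, 690, 690, 690]
t=4: [724, 724, 724, 724, 724, 724]
t=5: [709, 709, 709, 709, 709, 709]
t=6: [716, 716, 716, 716, 716, 716]
t=7: [713, 713, 713, 713, 713, 713]
t=8: [714, 714, 714, 714, 714, 714]
t=9: [714, 714, 714, 714, 714, 714]
t=10: [714, 714, 714, 714, 714, 714]
t=11: [714, 714, 714, 714, 714, 714]
t=12: [714, 714, 714, 714, 714, 714]
t=13: [714, 714, 714, 714, 714, 714]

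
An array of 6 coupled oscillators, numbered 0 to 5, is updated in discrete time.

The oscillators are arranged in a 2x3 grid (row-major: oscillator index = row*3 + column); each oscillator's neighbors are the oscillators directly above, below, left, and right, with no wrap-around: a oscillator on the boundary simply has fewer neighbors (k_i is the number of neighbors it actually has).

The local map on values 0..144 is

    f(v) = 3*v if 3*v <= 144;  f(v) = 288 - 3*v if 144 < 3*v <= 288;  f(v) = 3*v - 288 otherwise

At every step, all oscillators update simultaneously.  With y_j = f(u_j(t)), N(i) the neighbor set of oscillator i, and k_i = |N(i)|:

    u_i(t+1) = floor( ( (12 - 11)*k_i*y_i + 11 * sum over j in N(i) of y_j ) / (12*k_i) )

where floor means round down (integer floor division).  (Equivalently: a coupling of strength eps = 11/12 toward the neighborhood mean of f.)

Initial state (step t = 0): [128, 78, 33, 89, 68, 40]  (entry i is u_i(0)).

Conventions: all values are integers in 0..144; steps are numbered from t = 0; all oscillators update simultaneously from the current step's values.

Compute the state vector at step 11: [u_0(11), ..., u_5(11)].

Answer: [66, 27, 95, 26, 78, 25]

Derivation:
t=0: [128, 78, 33, 89, 68, 40]
t=1: [42, 89, 88, 84, 66, 93]
t=2: [36, 75, 15, 102, 27, 53]
t=3: [46, 76, 91, 88, 70, 68]
t=4: [50, 75, 67, 101, 57, 49]
t=5: [47, 109, 100, 118, 76, 105]
t=6: [59, 68, 31, 97, 45, 35]
t=7: [49, 110, 94, 113, 69, 113]
t=8: [54, 73, 43, 106, 50, 44]
t=9: [55, 125, 102, 123, 82, 133]
t=10: [87, 63, 92, 82, 88, 36]
t=11: [66, 27, 95, 26, 78, 25]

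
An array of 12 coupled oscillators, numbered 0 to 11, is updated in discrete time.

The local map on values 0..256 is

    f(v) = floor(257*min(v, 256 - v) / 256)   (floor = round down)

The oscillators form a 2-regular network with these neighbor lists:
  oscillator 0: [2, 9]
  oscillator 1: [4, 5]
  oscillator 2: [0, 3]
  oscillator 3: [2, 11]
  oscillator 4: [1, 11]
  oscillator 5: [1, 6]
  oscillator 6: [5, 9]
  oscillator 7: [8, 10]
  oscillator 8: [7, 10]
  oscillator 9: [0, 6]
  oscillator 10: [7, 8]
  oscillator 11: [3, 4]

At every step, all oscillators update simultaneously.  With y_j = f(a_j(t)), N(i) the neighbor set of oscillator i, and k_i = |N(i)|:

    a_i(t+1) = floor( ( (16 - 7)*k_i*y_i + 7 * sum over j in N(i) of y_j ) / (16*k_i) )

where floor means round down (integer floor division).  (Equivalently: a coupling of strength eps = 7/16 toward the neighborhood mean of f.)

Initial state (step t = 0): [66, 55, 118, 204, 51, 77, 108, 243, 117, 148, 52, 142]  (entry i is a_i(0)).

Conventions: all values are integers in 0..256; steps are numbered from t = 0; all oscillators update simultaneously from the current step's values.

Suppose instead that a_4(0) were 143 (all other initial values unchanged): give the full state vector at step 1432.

Answer: [84, 84, 84, 84, 84, 84, 84, 58, 58, 84, 58, 84]
Key observation: The state at step 16, [84, 84, 84, 84, 84, 84, 84, 58, 58, 84, 58, 84], reappears at step 17: the system is in a cycle of period 1 from step 16 on.  Therefore the state at step 1432 equals the state at step 16 + ((1432 - 16) mod 1) = 16, which is [84, 84, 84, 84, 84, 84, 84, 58, 58, 84, 58, 84].

Derivation:
t=0: [66, 55, 118, 204, 143, 77, 108, 243, 117, 148, 52, 142]
t=1: [86, 72, 92, 80, 100, 78, 101, 44, 80, 98, 57, 100]
t=2: [89, 79, 88, 87, 93, 81, 95, 54, 67, 96, 59, 95]
t=3: [90, 82, 88, 88, 90, 83, 92, 57, 62, 94, 59, 92]
t=4: [90, 83, 88, 88, 88, 84, 90, 58, 60, 92, 59, 90]
t=5: [90, 84, 88, 88, 87, 85, 89, 58, 59, 91, 59, 89]
t=6: [89, 84, 88, 88, 86, 85, 88, 58, 58, 90, 58, 88]
t=7: [89, 84, 88, 88, 86, 85, 87, 58, 58, 89, 58, 87]
t=8: [88, 84, 88, 87, 85, 85, 87, 58, 58, 88, 58, 87]
t=9: [88, 84, 87, 87, 85, 85, 86, 58, 58, 87, 58, 86]
t=10: [87, 84, 87, 86, 85, 85, 86, 58, 58, 87, 58, 86]
t=11: [87, 84, 86, 86, 85, 85, 86, 58, 58, 86, 58, 85]
t=12: [86, 84, 86, 85, 84, 85, 85, 58, 58, 86, 58, 85]
t=13: [86, 84, 85, 85, 84, 84, 85, 58, 58, 85, 58, 84]
t=14: [85, 84, 85, 84, 84, 84, 84, 58, 58, 85, 58, 84]
t=15: [85, 84, 84, 84, 84, 84, 84, 58, 58, 84, 58, 84]
t=16: [84, 84, 84, 84, 84, 84, 84, 58, 58, 84, 58, 84]
t=17: [84, 84, 84, 84, 84, 84, 84, 58, 58, 84, 58, 84]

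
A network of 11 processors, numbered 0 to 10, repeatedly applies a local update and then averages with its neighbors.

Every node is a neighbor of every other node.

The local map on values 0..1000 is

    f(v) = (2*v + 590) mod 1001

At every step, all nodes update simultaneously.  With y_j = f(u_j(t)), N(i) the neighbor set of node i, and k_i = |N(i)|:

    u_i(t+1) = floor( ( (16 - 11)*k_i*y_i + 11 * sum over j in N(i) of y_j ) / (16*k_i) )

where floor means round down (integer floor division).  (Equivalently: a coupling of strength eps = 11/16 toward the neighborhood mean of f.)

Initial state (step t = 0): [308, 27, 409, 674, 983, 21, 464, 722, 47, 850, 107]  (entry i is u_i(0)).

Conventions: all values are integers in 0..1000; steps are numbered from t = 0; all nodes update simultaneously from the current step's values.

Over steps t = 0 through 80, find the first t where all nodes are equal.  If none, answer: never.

Simulating step by step:
t=0: [308, 27, 409, 674, 983, 21, 464, 722, 47, 850, 107]  (not all equal)
t=1: [442, 549, 491, 620, 527, 546, 518, 399, 558, 462, 588]  (not all equal)
t=2: [588, 640, 612, 675, 629, 638, 625, 567, 644, 597, 659]  (not all equal)
t=3: [820, 846, 832, 863, 840, 845, 838, 810, 848, 825, 855]  (not all equal)
t=4: [255, 268, 261, 276, 265, 267, 264, 250, 269, 258, 272]  (not all equal)
t=5: [112, 119, 115, 122, 117, 118, 117, 110, 119, 114, 121]  (not all equal)
t=6: [821, 824, 822, 826, 823, 824, 823, 820, 824, 822, 825]  (not all equal)
t=7: [233, 234, 233, 235, 234, 234, 234, 232, 234, 233, 235]  (not all equal)
t=8: [56, 56, 56, 57, 56, 56, 56, 55, 56, 56, 57]  (not all equal)
t=9: [702, 702, 702, 702, 702, 702, 702, 701, 702, 702, 702]  (not all equal)
t=10: [992, 992, 992, 992, 992, 992, 992, 992, 992, 992, 992]  (all equal)

Answer: 10
Key observation: Synchronization is absorbing here: once all nodes are equal they stay equal, and step 10 is the first all-equal step.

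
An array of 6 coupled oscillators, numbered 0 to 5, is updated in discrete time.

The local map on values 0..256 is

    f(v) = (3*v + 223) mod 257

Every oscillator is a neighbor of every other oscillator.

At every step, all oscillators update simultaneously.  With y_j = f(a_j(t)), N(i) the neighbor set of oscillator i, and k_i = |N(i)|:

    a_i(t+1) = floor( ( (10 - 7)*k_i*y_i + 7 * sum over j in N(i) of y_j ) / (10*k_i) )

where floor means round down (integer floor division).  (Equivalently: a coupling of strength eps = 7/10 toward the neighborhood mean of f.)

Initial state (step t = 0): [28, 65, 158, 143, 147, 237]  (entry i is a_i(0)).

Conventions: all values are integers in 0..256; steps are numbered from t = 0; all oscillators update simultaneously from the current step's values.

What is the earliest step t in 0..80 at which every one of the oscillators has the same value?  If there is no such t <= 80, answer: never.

Answer: 10
Key observation: Synchronization is absorbing here: once all oscillators are equal they stay equal, and step 10 is the first all-equal step.

Derivation:
t=0: [28, 65, 158, 143, 147, 237]  (not all equal)
t=1: [126, 144, 147, 140, 142, 144]  (not all equal)
t=2: [123, 132, 133, 130, 131, 132]  (not all equal)
t=3: [96, 100, 100, 99, 99, 100]  (not all equal)
t=4: [81, 42, 42, 41, 41, 42]  (not all equal)
t=5: [126, 107, 107, 107, 107, 107]  (not all equal)
t=6: [47, 37, 37, 37, 37, 37]  (not all equal)
t=7: [86, 81, 81, 81, 81, 81]  (not all equal)
t=8: [213, 211, 211, 211, 211, 211]  (not all equal)
t=9: [86, 85, 85, 85, 85, 85]  (not all equal)
t=10: [221, 221, 221, 221, 221, 221]  (all equal)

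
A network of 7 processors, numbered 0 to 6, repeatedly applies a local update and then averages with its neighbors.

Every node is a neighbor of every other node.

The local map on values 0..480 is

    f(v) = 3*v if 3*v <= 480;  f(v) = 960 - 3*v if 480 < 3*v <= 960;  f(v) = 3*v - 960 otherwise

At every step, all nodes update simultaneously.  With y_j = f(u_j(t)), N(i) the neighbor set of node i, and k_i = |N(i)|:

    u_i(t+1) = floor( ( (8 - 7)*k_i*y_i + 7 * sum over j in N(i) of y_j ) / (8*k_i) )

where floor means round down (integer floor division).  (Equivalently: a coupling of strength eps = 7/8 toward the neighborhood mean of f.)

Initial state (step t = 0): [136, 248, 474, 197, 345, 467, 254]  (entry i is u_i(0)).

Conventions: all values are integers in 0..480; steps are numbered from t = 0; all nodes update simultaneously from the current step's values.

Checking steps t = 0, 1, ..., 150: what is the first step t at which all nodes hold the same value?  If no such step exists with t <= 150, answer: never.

Answer: 3
Key observation: Synchronization is absorbing here: once all nodes are equal they stay equal, and step 3 is the first all-equal step.

Derivation:
t=0: [136, 248, 474, 197, 345, 467, 254]  (not all equal)
t=1: [307, 311, 306, 308, 314, 307, 312]  (not all equal)
t=2: [32, 32, 31, 32, 32, 32, 32]  (not all equal)
t=3: [95, 95, 95, 95, 95, 95, 95]  (all equal)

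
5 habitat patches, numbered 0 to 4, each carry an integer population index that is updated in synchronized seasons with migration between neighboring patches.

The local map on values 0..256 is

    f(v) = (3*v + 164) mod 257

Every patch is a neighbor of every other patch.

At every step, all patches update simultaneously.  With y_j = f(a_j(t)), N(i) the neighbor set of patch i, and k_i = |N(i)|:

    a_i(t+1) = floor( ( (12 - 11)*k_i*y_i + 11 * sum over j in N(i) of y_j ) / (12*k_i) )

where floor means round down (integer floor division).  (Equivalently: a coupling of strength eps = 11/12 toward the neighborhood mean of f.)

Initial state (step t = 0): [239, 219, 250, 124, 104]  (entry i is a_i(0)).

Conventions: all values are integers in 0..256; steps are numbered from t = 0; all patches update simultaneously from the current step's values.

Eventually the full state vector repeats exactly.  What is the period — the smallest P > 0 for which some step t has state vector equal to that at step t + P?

Simulating step by step:
t=0: [239, 219, 250, 124, 104]
t=1: [108, 117, 103, 121, 92]
t=2: [113, 147, 116, 145, 120]
t=3: [121, 144, 120, 145, 155]
t=4: [68, 57, 68, 57, 53]
t=5: [85, 90, 85, 90, 92]
t=6: [173, 171, 173, 171, 170]
t=7: [164, 165, 164, 165, 165]
t=8: [144, 143, 144, 143, 143]
t=9: [79, 80, 79, 80, 80]
t=10: [146, 145, 146, 145, 145]
t=11: [85, 86, 85, 86, 86]
t=12: [164, 163, 164, 163, 163]
t=13: [139, 140, 139, 140, 140]
t=14: [69, 68, 69, 68, 68]
t=15: [111, 112, 111, 112, 112]
t=16: [242, 241, 242, 241, 241]
t=17: [116, 117, 116, 117, 117]
t=18: [80, 117, 80, 117, 117]
t=19: [46, 67, 46, 67, 67]
t=20: [88, 79, 88, 79, 79]
t=21: [152, 156, 152, 156, 156]
t=22: [114, 112, 114, 112, 112]
t=23: [244, 245, 244, 245, 245]
t=24: [127, 126, 127, 126, 126]
t=25: [28, 29, 28, 29, 29]
t=26: [250, 249, 250, 249, 249]
t=27: [140, 141, 140, 141, 141]
t=28: [72, 71, 72, 71, 71]
t=29: [120, 121, 120, 121, 121]
t=30: [12, 11, 12, 11, 11]
t=31: [197, 198, 197, 198, 198]
t=32: [243, 242, 243, 242, 242]
t=33: [119, 120, 119, 120, 120]
t=34: [9, 8, 9, 8, 8]
t=35: [188, 189, 188, 189, 189]
t=36: [216, 215, 216, 215, 215]
t=37: [38, 39, 38, 39, 39]
t=38: [23, 22, 23, 22, 22]
t=39: [230, 231, 230, 231, 231]
t=40: [85, 84, 85, 84, 84]
t=41: [159, 160, 159, 160, 160]
t=42: [129, 128, 129, 128, 128]
t=43: [34, 35, 34, 35, 35]
t=44: [11, 10, 11, 10, 10]
t=45: [194, 195, 194, 195, 195]
t=46: [234, 233, 234, 233, 233]
t=47: [92, 93, 92, 93, 93]
t=48: [185, 184, 185, 184, 184]
t=49: [202, 203, 202, 203, 203]
t=50: [81, 118, 81, 118, 118]
t=51: [49, 70, 49, 70, 70]
t=52: [97, 88, 97, 88, 88]
t=53: [179, 183, 179, 183, 183]
t=54: [195, 193, 195, 193, 193]
t=55: [230, 231, 230, 231, 231]

Answer: 16
Key observation: The state at step 39, [230, 231, 230, 231, 231], reappears at step 55 — and no state repeats earlier — so the cycle the system enters has period 16.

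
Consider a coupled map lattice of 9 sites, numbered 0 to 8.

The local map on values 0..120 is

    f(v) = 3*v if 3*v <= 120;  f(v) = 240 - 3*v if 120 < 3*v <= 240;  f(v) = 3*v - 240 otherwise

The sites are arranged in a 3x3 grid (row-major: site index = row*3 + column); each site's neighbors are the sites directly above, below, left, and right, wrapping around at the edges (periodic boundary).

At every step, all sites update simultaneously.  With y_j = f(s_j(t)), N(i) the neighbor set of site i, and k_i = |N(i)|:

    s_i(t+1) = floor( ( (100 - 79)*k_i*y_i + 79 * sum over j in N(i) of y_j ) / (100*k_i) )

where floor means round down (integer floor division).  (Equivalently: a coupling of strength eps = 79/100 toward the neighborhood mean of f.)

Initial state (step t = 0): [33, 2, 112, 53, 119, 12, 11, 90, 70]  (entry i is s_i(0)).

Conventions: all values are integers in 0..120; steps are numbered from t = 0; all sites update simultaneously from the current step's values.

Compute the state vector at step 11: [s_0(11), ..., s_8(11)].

Answer: [36, 23, 27, 40, 28, 32, 31, 15, 23]

Derivation:
t=0: [33, 2, 112, 53, 119, 12, 11, 90, 70]
t=1: [63, 68, 53, 73, 54, 71, 54, 43, 44]
t=2: [53, 70, 60, 50, 54, 62, 73, 82, 81]
t=3: [56, 50, 45, 65, 51, 56, 39, 27, 28]
t=4: [85, 87, 84, 78, 75, 78, 80, 91, 91]
t=5: [10, 19, 17, 8, 16, 14, 17, 20, 17]
t=6: [42, 49, 46, 38, 46, 43, 43, 53, 51]
t=7: [106, 98, 101, 110, 100, 103, 101, 94, 98]
t=8: [69, 59, 63, 72, 62, 67, 65, 54, 58]
t=9: [43, 55, 50, 38, 51, 46, 49, 61, 55]
t=10: [96, 83, 90, 101, 87, 93, 90, 77, 83]
t=11: [36, 23, 27, 40, 28, 32, 31, 15, 23]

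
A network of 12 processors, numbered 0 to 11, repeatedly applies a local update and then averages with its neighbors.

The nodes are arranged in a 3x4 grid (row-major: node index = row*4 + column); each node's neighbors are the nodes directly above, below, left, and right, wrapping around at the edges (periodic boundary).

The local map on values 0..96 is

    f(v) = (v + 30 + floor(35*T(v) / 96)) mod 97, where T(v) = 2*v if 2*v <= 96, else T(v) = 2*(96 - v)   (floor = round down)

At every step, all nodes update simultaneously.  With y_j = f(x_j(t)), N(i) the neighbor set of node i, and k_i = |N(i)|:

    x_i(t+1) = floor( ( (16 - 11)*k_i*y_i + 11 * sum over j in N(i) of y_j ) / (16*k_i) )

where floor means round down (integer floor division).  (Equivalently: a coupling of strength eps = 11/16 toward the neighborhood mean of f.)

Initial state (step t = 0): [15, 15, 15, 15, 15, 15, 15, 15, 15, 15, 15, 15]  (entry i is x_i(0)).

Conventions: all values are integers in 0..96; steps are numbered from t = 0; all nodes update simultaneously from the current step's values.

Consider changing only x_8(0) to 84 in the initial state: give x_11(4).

Answer: x_11(4) = 17
Key observation: This trace re-runs the system from the modified initial state.

Derivation:
t=0: [15, 15, 15, 15, 15, 15, 15, 15, 84, 15, 15, 15]
t=1: [49, 55, 55, 55, 49, 55, 55, 55, 45, 49, 55, 49]
t=2: [15, 16, 17, 16, 15, 16, 17, 16, 14, 15, 16, 15]
t=3: [55, 56, 57, 56, 55, 56, 57, 56, 54, 55, 57, 55]
t=4: [17, 17, 18, 17, 17, 17, 18, 17, 17, 17, 17, 17]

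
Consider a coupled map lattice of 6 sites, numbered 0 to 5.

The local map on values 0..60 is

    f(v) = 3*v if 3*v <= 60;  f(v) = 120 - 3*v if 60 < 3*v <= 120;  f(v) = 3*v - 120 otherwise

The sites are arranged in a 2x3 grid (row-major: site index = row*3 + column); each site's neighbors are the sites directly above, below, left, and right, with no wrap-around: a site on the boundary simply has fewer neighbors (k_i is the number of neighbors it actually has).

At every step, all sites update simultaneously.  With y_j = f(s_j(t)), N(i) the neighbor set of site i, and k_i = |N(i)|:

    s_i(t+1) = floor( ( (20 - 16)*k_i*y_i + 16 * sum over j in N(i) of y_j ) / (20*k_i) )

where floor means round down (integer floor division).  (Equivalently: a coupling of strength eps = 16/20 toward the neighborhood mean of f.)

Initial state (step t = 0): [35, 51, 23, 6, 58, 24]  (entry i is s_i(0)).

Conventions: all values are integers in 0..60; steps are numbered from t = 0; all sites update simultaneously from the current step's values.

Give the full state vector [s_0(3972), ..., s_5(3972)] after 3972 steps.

Simulating step by step:
t=0: [35, 51, 23, 6, 58, 24]
t=1: [23, 38, 42, 31, 37, 51]
t=2: [23, 18, 16, 29, 19, 12]
t=3: [45, 52, 45, 49, 44, 49]
t=4: [28, 18, 28, 16, 26, 16]
t=5: [48, 41, 48, 40, 48, 40]
t=6: [6, 19, 6, 19, 5, 19]
t=7: [49, 25, 49, 24, 48, 24]
t=8: [42, 29, 42, 30, 42, 30]
t=9: [26, 11, 26, 10, 26, 10]
t=10: [33, 40, 33, 39, 33, 39]
t=11: [5, 16, 5, 17, 5, 17]
t=12: [42, 21, 42, 22, 43, 22]
t=13: [45, 17, 45, 16, 45, 16]
t=14: [42, 22, 42, 21, 42, 21]
t=15: [45, 15, 45, 16, 46, 16]
t=16: [40, 21, 40, 22, 41, 22]
t=17: [44, 12, 44, 12, 44, 12]
t=18: [31, 16, 31, 16, 31, 16]
t=19: [43, 31, 43, 31, 43, 31]
t=20: [23, 12, 23, 12, 23, 12]
t=21: [39, 48, 39, 48, 39, 48]
t=22: [19, 7, 19, 7, 19, 7]
t=23: [28, 49, 28, 49, 28, 49]
t=24: [28, 34, 28, 34, 28, 34]
t=25: [21, 32, 21, 32, 21, 32]
t=26: [30, 50, 30, 50, 30, 50]
t=27: [30, 30, 30, 30, 30, 30]
t=28: [30, 30, 30, 30, 30, 30]

Answer: [30, 30, 30, 30, 30, 30]
Key observation: The state at step 27, [30, 30, 30, 30, 30, 30], reappears at step 28: the system is in a cycle of period 1 from step 27 on.  Therefore the state at step 3972 equals the state at step 27 + ((3972 - 27) mod 1) = 27, which is [30, 30, 30, 30, 30, 30].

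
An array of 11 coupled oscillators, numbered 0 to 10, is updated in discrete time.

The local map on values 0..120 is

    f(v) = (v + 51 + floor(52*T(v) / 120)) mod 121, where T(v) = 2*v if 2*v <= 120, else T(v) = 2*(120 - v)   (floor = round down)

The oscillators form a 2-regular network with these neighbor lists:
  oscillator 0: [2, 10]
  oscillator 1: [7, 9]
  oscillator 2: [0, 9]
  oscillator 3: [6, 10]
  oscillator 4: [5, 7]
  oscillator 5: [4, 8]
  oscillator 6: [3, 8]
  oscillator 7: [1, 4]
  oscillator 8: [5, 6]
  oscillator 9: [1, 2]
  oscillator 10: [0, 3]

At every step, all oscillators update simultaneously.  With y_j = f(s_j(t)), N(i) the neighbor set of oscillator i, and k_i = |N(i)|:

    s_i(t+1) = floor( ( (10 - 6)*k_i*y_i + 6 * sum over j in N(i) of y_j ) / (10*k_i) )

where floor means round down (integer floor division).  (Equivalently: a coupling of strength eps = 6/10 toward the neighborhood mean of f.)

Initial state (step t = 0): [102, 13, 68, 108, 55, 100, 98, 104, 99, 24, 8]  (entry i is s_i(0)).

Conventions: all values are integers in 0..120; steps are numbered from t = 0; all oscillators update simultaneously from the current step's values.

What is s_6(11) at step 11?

Simulating step by step:
t=0: [102, 13, 68, 108, 55, 100, 98, 104, 99, 24, 8]
t=1: [51, 72, 59, 52, 41, 42, 47, 50, 47, 73, 54]
t=2: [31, 37, 36, 24, 11, 10, 20, 23, 14, 42, 27]
t=3: [108, 78, 82, 94, 77, 72, 86, 94, 77, 74, 101]
t=4: [46, 44, 44, 46, 44, 43, 45, 44, 44, 43, 47]
t=5: [14, 11, 12, 15, 11, 11, 13, 12, 12, 11, 15]
t=6: [76, 71, 73, 77, 71, 71, 75, 71, 73, 71, 78]
t=7: [43, 43, 43, 44, 43, 43, 43, 43, 43, 43, 44]
t=8: [10, 10, 10, 11, 10, 10, 10, 10, 10, 10, 11]
t=9: [69, 69, 69, 70, 69, 69, 69, 69, 69, 69, 70]
t=10: [43, 43, 43, 43, 43, 43, 43, 43, 43, 43, 43]
t=11: [10, 10, 10, 10, 10, 10, 10, 10, 10, 10, 10]

Answer: s_6(11) = 10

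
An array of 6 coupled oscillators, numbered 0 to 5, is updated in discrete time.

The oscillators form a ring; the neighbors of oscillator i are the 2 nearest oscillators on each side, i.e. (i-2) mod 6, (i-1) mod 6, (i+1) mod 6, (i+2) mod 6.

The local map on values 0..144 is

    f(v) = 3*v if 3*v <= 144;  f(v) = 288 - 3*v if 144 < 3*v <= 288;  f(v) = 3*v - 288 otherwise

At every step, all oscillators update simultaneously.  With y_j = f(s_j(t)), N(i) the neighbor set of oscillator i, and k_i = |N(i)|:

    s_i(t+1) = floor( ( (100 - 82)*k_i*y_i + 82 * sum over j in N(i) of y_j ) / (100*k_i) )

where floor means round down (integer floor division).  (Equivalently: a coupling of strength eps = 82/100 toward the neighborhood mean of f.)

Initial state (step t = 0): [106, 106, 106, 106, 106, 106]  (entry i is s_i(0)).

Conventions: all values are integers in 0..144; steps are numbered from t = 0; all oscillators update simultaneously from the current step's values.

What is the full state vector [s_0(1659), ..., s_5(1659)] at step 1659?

Simulating step by step:
t=0: [106, 106, 106, 106, 106, 106]
t=1: [30, 30, 30, 30, 30, 30]
t=2: [90, 90, 90, 90, 90, 90]
t=3: [18, 18, 18, 18, 18, 18]
t=4: [54, 54, 54, 54, 54, 54]
t=5: [126, 126, 126, 126, 126, 126]
t=6: [90, 90, 90, 90, 90, 90]

Answer: [18, 18, 18, 18, 18, 18]
Key observation: The state at step 2, [90, 90, 90, 90, 90, 90], reappears at step 6: the system is in a cycle of period 4 from step 2 on.  Therefore the state at step 1659 equals the state at step 2 + ((1659 - 2) mod 4) = 3, which is [18, 18, 18, 18, 18, 18].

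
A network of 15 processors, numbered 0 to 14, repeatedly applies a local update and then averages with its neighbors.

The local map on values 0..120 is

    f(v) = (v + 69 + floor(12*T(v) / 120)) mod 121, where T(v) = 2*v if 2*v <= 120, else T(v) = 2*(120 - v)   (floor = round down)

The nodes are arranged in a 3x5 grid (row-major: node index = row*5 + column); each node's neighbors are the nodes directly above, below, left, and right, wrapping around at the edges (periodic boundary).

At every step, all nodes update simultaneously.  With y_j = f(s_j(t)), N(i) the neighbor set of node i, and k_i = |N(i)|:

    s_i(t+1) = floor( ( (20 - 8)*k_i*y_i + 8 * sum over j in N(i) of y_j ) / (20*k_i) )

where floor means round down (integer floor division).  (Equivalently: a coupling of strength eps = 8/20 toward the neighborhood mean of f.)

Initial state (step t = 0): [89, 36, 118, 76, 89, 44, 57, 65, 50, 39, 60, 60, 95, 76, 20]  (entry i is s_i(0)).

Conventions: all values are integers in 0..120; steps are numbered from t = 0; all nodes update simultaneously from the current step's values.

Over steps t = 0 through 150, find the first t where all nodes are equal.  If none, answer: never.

Answer: 16
Key observation: Synchronization is absorbing here: once all nodes are equal they stay equal, and step 16 is the first all-equal step.

Derivation:
t=0: [89, 36, 118, 76, 89, 44, 57, 65, 50, 39, 60, 60, 95, 76, 20]  (not all equal)
t=1: [43, 81, 61, 34, 54, 19, 25, 28, 25, 83, 27, 31, 43, 37, 76]  (not all equal)
t=2: [96, 56, 48, 89, 37, 90, 92, 95, 95, 46, 95, 99, 106, 103, 45]  (not all equal)
t=3: [50, 23, 19, 47, 77, 40, 42, 44, 43, 22, 43, 47, 49, 47, 23]  (not all equal)
t=4: [41, 79, 65, 27, 40, 104, 93, 33, 82, 93, 94, 36, 13, 25, 82]  (not all equal)
t=5: [96, 51, 47, 88, 100, 58, 58, 83, 57, 52, 60, 88, 84, 85, 53]  (not all equal)
t=6: [38, 16, 15, 36, 42, 19, 20, 30, 22, 15, 23, 33, 35, 34, 18]  (not all equal)
t=7: [107, 93, 93, 108, 111, 93, 95, 101, 98, 91, 97, 103, 107, 106, 95]  (not all equal)
t=8: [54, 48, 48, 56, 56, 47, 48, 51, 51, 46, 49, 52, 55, 54, 49]  (not all equal)
t=9: [10, 6, 7, 13, 12, 5, 5, 8, 9, 5, 6, 9, 12, 11, 7]  (not all equal)
t=10: [79, 76, 78, 82, 81, 75, 75, 78, 79, 76, 76, 78, 81, 81, 77]  (not all equal)
t=11: [34, 32, 34, 36, 35, 32, 32, 34, 34, 32, 32, 33, 35, 35, 33]  (not all equal)
t=12: [108, 107, 109, 111, 110, 107, 107, 109, 109, 107, 107, 108, 110, 110, 108]  (not all equal)
t=13: [57, 57, 59, 59, 59, 57, 57, 58, 59, 57, 57, 57, 59, 59, 58]  (not all equal)
t=14: [16, 16, 17, 18, 17, 16, 16, 17, 17, 16, 16, 16, 17, 17, 17]  (not all equal)
t=15: [88, 88, 89, 89, 88, 88, 88, 88, 89, 88, 88, 88, 88, 89, 88]  (not all equal)
t=16: [42, 42, 42, 42, 42, 42, 42, 42, 42, 42, 42, 42, 42, 42, 42]  (all equal)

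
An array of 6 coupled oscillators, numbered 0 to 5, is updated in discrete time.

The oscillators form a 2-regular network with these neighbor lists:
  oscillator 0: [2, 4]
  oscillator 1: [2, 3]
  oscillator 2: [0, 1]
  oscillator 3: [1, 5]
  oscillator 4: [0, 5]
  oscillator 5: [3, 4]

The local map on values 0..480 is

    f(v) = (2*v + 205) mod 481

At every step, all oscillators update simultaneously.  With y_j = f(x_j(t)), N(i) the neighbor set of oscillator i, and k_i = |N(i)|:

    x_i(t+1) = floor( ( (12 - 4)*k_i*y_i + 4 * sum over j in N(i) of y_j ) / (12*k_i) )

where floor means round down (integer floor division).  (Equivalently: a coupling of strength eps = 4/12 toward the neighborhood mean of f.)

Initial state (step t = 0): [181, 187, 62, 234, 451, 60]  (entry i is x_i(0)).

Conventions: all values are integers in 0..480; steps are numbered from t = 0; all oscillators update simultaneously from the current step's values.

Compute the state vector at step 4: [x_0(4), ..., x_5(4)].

Answer: [386, 322, 300, 98, 386, 131]

Derivation:
t=0: [181, 187, 62, 234, 451, 60]
t=1: [136, 152, 250, 198, 165, 272]
t=2: [364, 76, 233, 129, 160, 207]
t=3: [340, 346, 261, 391, 127, 176]
t=4: [386, 322, 300, 98, 386, 131]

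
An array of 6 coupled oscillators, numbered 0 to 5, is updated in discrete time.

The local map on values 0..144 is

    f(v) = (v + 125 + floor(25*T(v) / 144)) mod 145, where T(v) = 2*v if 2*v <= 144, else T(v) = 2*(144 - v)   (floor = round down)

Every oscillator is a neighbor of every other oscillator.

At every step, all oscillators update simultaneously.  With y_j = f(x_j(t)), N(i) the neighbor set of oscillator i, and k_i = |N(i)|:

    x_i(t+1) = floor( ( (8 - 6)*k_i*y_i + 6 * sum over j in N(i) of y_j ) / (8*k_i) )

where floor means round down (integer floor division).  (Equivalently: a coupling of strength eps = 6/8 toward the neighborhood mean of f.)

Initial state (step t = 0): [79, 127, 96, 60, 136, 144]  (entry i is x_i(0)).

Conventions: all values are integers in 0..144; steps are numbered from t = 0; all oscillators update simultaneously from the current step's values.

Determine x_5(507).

Answer: x_5(507) = 86
Key observation: The state at step 6, [86, 86, 86, 86, 86, 86], reappears at step 7: the system is in a cycle of period 1 from step 6 on.  Therefore the state at step 507 equals the state at step 6 + ((507 - 6) mod 1) = 6, which is [86, 86, 86, 86, 86, 86].

Derivation:
t=0: [79, 127, 96, 60, 136, 144]
t=1: [96, 99, 97, 94, 99, 100]
t=2: [93, 93, 93, 92, 93, 93]
t=3: [90, 90, 90, 90, 90, 90]
t=4: [88, 88, 88, 88, 88, 88]
t=5: [87, 87, 87, 87, 87, 87]
t=6: [86, 86, 86, 86, 86, 86]
t=7: [86, 86, 86, 86, 86, 86]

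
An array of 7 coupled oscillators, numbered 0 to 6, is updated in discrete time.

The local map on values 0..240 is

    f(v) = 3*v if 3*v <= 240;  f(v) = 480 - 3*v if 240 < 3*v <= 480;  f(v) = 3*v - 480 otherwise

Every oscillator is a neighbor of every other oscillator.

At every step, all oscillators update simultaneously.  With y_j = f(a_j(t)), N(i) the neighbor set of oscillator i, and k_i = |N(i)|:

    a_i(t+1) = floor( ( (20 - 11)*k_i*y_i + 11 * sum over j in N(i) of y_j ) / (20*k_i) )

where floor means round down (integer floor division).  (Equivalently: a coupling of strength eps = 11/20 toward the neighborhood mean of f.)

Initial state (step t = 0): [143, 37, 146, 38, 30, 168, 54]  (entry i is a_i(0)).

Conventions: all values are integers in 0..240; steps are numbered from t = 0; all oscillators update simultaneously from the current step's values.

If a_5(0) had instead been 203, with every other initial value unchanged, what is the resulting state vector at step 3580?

Answer: [180, 182, 179, 180, 177, 178, 185]
Key observation: The state at step 33, [60, 62, 59, 60, 57, 58, 65], reappears at step 35: the system is in a cycle of period 2 from step 33 on.  Therefore the state at step 3580 equals the state at step 33 + ((3580 - 33) mod 2) = 34, which is [180, 182, 179, 180, 177, 178, 185].

Derivation:
t=0: [143, 37, 146, 38, 30, 203, 54]
t=1: [82, 103, 79, 104, 96, 110, 122]
t=2: [199, 177, 200, 176, 184, 169, 156]
t=3: [82, 59, 83, 58, 66, 50, 45]
t=4: [202, 182, 201, 181, 190, 172, 167]
t=5: [93, 71, 92, 70, 80, 61, 55]
t=6: [201, 206, 202, 205, 215, 195, 188]
t=7: [124, 129, 125, 128, 139, 117, 110]
t=8: [106, 101, 105, 102, 90, 114, 121]
t=9: [162, 168, 163, 167, 180, 154, 146]
t=10: [18, 25, 19, 24, 38, 22, 31]
t=11: [68, 75, 69, 74, 89, 72, 82]
t=12: [212, 220, 213, 218, 215, 216, 223]
t=13: [165, 173, 166, 171, 168, 169, 176]
t=14: [24, 32, 25, 30, 27, 28, 35]
t=15: [81, 89, 82, 87, 84, 85, 92]
t=16: [227, 219, 226, 221, 224, 223, 216]
t=17: [191, 183, 190, 185, 188, 187, 180]
t=18: [83, 75, 82, 77, 80, 79, 72]
t=19: [230, 228, 231, 230, 233, 232, 225]
t=20: [209, 207, 210, 209, 212, 211, 204]
t=21: [146, 144, 147, 146, 149, 148, 141]
t=22: [42, 44, 41, 42, 39, 40, 47]
t=23: [126, 128, 125, 126, 123, 124, 131]
t=24: [101, 99, 102, 101, 104, 103, 96]
t=25: [177, 179, 176, 177, 174, 175, 182]
t=26: [51, 53, 50, 51, 48, 49, 56]
t=27: [153, 155, 152, 153, 150, 151, 158]
t=28: [20, 18, 21, 20, 23, 22, 15]
t=29: [59, 57, 60, 59, 62, 61, 54]
t=30: [176, 174, 177, 176, 179, 178, 171]
t=31: [47, 45, 48, 47, 50, 49, 42]
t=32: [140, 138, 141, 140, 143, 142, 135]
t=33: [60, 62, 59, 60, 57, 58, 65]
t=34: [180, 182, 179, 180, 177, 178, 185]
t=35: [60, 62, 59, 60, 57, 58, 65]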